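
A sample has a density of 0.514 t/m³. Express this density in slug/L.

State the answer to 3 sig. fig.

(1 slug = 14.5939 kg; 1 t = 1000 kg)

0.0352 slug/L

0.514 t/m³ × 1000 kg/t = 514 kg/m³
514 kg/m³ ÷ 14.5939 kg/slug × 0.001 m³/L = 0.0352202 slug/L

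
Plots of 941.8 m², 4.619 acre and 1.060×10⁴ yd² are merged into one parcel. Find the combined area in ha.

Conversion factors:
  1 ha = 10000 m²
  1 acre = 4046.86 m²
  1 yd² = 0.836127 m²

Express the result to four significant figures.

2.850 ha

941.8 m² (already m²)
4.619 acre × 4046.86 = 18692.4 m²
1.060×10⁴ yd² × 0.836127 = 8862.95 m²
Combined: 941.8 + 18692.4 + 8862.95 = 28497.2 m²
In ha: 28497.2 / 10000 = 2.84972 ha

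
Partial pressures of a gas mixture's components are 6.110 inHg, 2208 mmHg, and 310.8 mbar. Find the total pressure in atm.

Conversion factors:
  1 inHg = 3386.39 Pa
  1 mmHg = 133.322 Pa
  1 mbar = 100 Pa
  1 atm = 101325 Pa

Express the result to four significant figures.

3.416 atm

6.110 inHg × 3386.39 = 20690.8 Pa
2208 mmHg × 133.322 = 294375 Pa
310.8 mbar × 100 = 31080 Pa
Total: 20690.8 + 294375 + 31080 = 346146 Pa
In atm: 346146 / 101325 = 3.4162 atm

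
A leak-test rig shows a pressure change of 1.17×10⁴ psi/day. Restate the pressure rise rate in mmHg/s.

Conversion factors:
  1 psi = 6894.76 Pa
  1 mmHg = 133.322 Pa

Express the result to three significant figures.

1.17×10⁴ psi/day × 6894.76 Pa/psi ÷ 86400 s/day = 933.665 Pa/s
933.665 Pa/s ÷ 133.322 Pa/mmHg = 7.00308 mmHg/s

7.00 mmHg/s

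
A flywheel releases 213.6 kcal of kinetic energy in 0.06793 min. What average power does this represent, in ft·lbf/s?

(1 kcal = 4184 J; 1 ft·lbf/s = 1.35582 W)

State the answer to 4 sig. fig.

1.617×10⁵ ft·lbf/s

213.6 kcal × 4184 = 893702 J
0.06793 min × 60 = 4.0758 s
P = E / t = 893702 J / 4.0758 s = 219270 W
219270 W ÷ (1.35582 W/ft·lbf/s) = 161725 ft·lbf/s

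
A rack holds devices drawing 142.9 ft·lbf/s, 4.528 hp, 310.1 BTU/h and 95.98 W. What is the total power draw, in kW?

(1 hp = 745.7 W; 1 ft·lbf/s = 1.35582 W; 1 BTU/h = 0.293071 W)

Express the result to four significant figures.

3.757 kW

142.9 ft·lbf/s × 1.35582 → 193.747 W
4.528 hp × 745.7 → 3376.53 W
310.1 BTU/h × 0.293071 → 90.8813 W
95.98 W (already W)
Total: 193.747 + 3376.53 + 90.8813 + 95.98 = 3757.14 W
In kW: 3757.14 / 1000 = 3.75714 kW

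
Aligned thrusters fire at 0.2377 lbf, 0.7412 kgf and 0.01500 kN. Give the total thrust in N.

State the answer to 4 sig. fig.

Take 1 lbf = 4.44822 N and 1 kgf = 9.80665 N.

0.2377 lbf × 4.44822 = 1.05734 N
0.7412 kgf × 9.80665 = 7.26869 N
0.01500 kN × 1000 = 15 N
Combined: 1.05734 + 7.26869 + 15 = 23.326 N

23.33 N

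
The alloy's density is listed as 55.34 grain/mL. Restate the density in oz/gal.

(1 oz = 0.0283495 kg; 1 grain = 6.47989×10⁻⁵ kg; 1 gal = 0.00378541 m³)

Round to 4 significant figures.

55.34 grain/mL × 6.47989×10⁻⁵ kg/grain ÷ 10⁻⁶ m³/mL = 3585.97 kg/m³
3585.97 kg/m³ ÷ 0.0283495 kg/oz × 0.00378541 m³/gal = 478.822 oz/gal

478.8 oz/gal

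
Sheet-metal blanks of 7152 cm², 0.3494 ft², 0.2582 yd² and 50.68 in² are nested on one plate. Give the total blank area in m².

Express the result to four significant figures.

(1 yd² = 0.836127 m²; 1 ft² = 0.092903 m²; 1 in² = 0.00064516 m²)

7152 cm² × 0.0001 = 0.7152 m²
0.3494 ft² × 0.092903 = 0.0324603 m²
0.2582 yd² × 0.836127 = 0.215888 m²
50.68 in² × 0.00064516 = 0.0326967 m²
Total: 0.7152 + 0.0324603 + 0.215888 + 0.0326967 = 0.996245 m²

0.9962 m²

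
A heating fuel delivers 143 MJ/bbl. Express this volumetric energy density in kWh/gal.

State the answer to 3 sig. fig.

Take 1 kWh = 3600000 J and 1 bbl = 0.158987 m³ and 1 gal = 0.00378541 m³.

0.946 kWh/gal

143 MJ/bbl × 1000000 J/MJ ÷ 0.158987 m³/bbl = 8.99445×10⁸ J/m³
8.99445×10⁸ J/m³ ÷ 3600000 J/kWh × 0.00378541 m³/gal = 0.945769 kWh/gal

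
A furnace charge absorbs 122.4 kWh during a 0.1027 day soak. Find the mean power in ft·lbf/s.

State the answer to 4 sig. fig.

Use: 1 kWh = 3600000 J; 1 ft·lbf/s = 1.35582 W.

3.663×10⁴ ft·lbf/s

122.4 kWh × 3600000 → 4.4064×10⁸ J
0.1027 day × 86400 → 8873.28 s
P = E / t = 4.4064×10⁸ J / 8873.28 s = 49659.2 W
49659.2 W ÷ (1.35582 W/ft·lbf/s) = 36626.7 ft·lbf/s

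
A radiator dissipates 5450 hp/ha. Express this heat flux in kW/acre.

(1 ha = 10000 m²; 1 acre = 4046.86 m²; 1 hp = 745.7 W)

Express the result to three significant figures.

5450 hp/ha × 745.7 W/hp ÷ 10000 m²/ha = 406.407 W/m²
406.407 W/m² ÷ 1000 W/kW × 4046.86 m²/acre = 1644.67 kW/acre

1640 kW/acre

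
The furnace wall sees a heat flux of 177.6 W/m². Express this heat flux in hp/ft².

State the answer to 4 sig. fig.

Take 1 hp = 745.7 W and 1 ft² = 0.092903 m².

0.02213 hp/ft²

177.6 W/m² is already 177.6 W/m²
177.6 W/m² ÷ 745.7 W/hp × 0.092903 m²/ft² = 0.0221263 hp/ft²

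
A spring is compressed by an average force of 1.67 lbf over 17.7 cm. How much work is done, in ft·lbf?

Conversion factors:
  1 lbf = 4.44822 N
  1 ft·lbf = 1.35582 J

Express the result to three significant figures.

1.67 lbf × 4.44822 = 7.42853 N
17.7 cm × 0.01 = 0.177 m
W = F × d = 7.42853 N × 0.177 m = 1.31485 J
1.31485 J ÷ (1.35582 J/ft·lbf) = 0.969782 ft·lbf

0.970 ft·lbf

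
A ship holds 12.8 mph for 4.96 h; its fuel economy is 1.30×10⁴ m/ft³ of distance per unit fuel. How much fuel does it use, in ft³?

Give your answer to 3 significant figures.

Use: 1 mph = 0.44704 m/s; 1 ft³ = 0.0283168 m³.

12.8 mph → 5.72211 m/s
4.96 h → 17856 s
d = v × t = 5.72211 × 17856 = 102174 m
1.30×10⁴ m/ft³ → 459091 m/m³
V = d / (distance per unit fuel) = 102174 / 459091 = 0.222557 m³
In ft³: 0.222557 / 0.0283168 = 7.85954 ft³

7.86 ft³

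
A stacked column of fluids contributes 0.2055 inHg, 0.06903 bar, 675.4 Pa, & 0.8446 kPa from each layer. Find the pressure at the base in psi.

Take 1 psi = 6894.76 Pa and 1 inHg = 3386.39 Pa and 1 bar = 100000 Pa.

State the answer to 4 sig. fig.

1.323 psi

0.2055 inHg × 3386.39 → 695.903 Pa
0.06903 bar × 100000 → 6903 Pa
675.4 Pa (already Pa)
0.8446 kPa × 1000 → 844.6 Pa
Sum: 695.903 + 6903 + 675.4 + 844.6 = 9118.9 Pa
In psi: 9118.9 / 6894.76 = 1.32258 psi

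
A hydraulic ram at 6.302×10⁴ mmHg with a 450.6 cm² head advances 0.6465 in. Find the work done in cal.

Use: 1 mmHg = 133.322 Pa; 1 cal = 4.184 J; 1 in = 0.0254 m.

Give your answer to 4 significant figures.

6.302×10⁴ mmHg → 8.40195×10⁶ Pa
450.6 cm² → 0.04506 m²
F = P × A = 8.40195×10⁶ × 0.04506 = 378592 N
0.6465 in → 0.0164211 m
W = F × d = 378592 × 0.0164211 = 6216.9 J
In cal: 6216.9 / 4.184 = 1485.87 cal

1486 cal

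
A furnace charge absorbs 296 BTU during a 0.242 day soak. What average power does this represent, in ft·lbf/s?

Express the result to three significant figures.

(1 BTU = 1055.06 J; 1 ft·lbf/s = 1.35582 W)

296 BTU × 1055.06 → 312298 J
0.242 day × 86400 → 20908.8 s
P = E / t = 312298 J / 20908.8 s = 14.9362 W
14.9362 W ÷ (1.35582 W/ft·lbf/s) = 11.0164 ft·lbf/s

11.0 ft·lbf/s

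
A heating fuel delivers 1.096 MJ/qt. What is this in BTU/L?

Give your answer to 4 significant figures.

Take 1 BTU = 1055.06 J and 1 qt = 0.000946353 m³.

1.096 MJ/qt × 1000000 J/MJ ÷ 0.000946353 m³/qt = 1.15813×10⁹ J/m³
1.15813×10⁹ J/m³ ÷ 1055.06 J/BTU × 0.001 m³/L = 1097.69 BTU/L

1098 BTU/L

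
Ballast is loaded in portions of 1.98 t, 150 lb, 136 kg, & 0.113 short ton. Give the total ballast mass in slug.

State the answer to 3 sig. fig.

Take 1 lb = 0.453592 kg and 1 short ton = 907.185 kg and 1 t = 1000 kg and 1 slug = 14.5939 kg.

157 slug

1.98 t × 1000 → 1980 kg
150 lb × 0.453592 → 68.0388 kg
136 kg (already kg)
0.113 short ton × 907.185 → 102.512 kg
Sum: 1980 + 68.0388 + 136 + 102.512 = 2286.55 kg
In slug: 2286.55 / 14.5939 = 156.678 slug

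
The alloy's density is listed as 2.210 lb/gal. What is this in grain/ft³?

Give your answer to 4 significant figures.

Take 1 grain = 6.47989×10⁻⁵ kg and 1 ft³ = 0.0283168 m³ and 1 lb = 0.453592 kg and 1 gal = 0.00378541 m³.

2.210 lb/gal × 0.453592 kg/lb ÷ 0.00378541 m³/gal = 264.816 kg/m³
264.816 kg/m³ ÷ 6.47989×10⁻⁵ kg/grain × 0.0283168 m³/ft³ = 115723 grain/ft³

1.157×10⁵ grain/ft³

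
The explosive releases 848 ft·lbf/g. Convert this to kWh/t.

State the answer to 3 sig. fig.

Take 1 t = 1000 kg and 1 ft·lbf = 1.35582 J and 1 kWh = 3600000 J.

848 ft·lbf/g × 1.35582 J/ft·lbf ÷ 0.001 kg/g = 1.14974×10⁶ J/kg
1.14974×10⁶ J/kg ÷ 3600000 J/kWh × 1000 kg/t = 319.372 kWh/t

319 kWh/t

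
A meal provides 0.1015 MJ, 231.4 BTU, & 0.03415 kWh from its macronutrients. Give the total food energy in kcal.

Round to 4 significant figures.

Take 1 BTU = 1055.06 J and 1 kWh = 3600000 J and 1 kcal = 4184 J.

112.0 kcal

0.1015 MJ × 1000000 → 101500 J
231.4 BTU × 1055.06 → 244141 J
0.03415 kWh × 3600000 → 122940 J
Total: 101500 + 244141 + 122940 = 468581 J
In kcal: 468581 / 4184 = 111.994 kcal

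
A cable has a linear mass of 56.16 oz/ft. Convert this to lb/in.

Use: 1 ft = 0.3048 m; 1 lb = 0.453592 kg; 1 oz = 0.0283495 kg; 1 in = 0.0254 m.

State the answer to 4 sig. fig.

0.2925 lb/in

56.16 oz/ft × 0.0283495 kg/oz ÷ 0.3048 m/ft = 5.22345 kg/m
5.22345 kg/m ÷ 0.453592 kg/lb × 0.0254 m/in = 0.2925 lb/in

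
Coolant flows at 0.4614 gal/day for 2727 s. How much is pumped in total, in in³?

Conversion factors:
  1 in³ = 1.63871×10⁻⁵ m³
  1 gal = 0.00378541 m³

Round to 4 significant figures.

0.4614 gal/day → 2.02151×10⁻⁸ m³/s
V = Q × t = 2.02151×10⁻⁸ × 2727 = 5.51266×10⁻⁵ m³
In in³: 5.51266×10⁻⁵ / 1.63871×10⁻⁵ = 3.36402 in³

3.364 in³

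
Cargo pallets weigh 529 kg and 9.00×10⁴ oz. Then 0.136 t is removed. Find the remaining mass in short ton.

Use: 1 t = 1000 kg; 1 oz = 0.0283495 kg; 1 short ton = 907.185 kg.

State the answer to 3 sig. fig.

529 kg (already kg)
9.00×10⁴ oz × 0.0283495 = 2551.46 kg
0.136 t × 1000 = 136 kg
Sum: 529 + 2551.46 − 136 = 2944.46 kg
In short ton: 2944.46 / 907.185 = 3.24571 short ton

3.25 short ton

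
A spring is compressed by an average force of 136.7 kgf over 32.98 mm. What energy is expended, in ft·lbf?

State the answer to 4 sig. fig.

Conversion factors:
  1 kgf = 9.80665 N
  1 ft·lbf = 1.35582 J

32.61 ft·lbf

136.7 kgf × 9.80665 → 1340.57 N
32.98 mm × 0.001 → 0.03298 m
W = F × d = 1340.57 N × 0.03298 m = 44.212 J
44.212 J ÷ (1.35582 J/ft·lbf) = 32.609 ft·lbf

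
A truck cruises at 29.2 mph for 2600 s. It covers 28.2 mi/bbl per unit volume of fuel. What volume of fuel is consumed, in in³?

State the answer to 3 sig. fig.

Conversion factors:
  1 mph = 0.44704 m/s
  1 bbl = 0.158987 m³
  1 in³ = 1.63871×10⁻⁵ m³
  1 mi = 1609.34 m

29.2 mph → 13.0536 m/s
d = v × t = 13.0536 × 2600 = 33939.4 m
28.2 mi/bbl → 285453 m/m³
V = d / (distance per unit fuel) = 33939.4 / 285453 = 0.118897 m³
In in³: 0.118897 / 1.63871×10⁻⁵ = 7255.52 in³

7260 in³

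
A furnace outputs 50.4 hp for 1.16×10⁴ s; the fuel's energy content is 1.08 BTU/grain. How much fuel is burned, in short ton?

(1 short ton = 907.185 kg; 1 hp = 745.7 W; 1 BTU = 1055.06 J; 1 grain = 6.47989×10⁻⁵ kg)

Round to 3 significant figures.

50.4 hp → 37583.3 W
E = P × t = 37583.3 × 11600 = 4.35966×10⁸ J
1.08 BTU/grain → 1.75846×10⁷ J/kg
m = E / e_s = 4.35966×10⁸ / 1.75846×10⁷ = 24.7925 kg
In short ton: 24.7925 / 907.185 = 0.027329 short ton

0.0273 short ton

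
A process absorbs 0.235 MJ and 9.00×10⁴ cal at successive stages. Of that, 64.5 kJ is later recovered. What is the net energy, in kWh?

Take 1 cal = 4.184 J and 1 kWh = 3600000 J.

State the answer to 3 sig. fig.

0.152 kWh

0.235 MJ × 1000000 = 235000 J
9.00×10⁴ cal × 4.184 = 376560 J
64.5 kJ × 1000 = 64500 J
Net: 235000 + 376560 − 64500 = 547060 J
In kWh: 547060 / 3600000 = 0.151961 kWh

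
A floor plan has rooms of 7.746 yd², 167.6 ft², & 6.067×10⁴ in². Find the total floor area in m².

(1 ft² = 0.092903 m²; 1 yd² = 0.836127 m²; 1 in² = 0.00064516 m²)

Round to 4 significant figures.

61.19 m²

7.746 yd² × 0.836127 → 6.47664 m²
167.6 ft² × 0.092903 → 15.5705 m²
6.067×10⁴ in² × 0.00064516 → 39.1419 m²
Combined: 6.47664 + 15.5705 + 39.1419 = 61.189 m²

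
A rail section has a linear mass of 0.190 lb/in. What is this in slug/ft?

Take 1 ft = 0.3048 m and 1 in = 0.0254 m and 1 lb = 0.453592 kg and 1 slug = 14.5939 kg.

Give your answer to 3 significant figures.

0.0709 slug/ft

0.190 lb/in × 0.453592 kg/lb ÷ 0.0254 m/in = 3.39301 kg/m
3.39301 kg/m ÷ 14.5939 kg/slug × 0.3048 m/ft = 0.0708645 slug/ft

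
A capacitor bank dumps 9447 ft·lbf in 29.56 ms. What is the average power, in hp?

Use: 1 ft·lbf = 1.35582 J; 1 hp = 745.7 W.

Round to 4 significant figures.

9447 ft·lbf × 1.35582 → 12808.4 J
29.56 ms × 0.001 → 0.02956 s
P = E / t = 12808.4 J / 0.02956 s = 433302 W
433302 W ÷ (745.7 W/hp) = 581.067 hp

581.1 hp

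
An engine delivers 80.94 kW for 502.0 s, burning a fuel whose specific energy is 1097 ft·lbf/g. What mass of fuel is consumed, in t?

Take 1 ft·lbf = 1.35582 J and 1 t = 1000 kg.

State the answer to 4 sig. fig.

80.94 kW → 80940 W
E = P × t = 80940 × 502 = 4.06319×10⁷ J
1097 ft·lbf/g → 1.48733×10⁶ J/kg
m = E / e_s = 4.06319×10⁷ / 1.48733×10⁶ = 27.3187 kg
In t: 27.3187 / 1000 = 0.0273187 t

0.02732 t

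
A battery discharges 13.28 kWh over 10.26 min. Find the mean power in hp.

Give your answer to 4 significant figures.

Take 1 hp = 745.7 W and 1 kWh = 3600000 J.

13.28 kWh × 3600000 → 4.7808×10⁷ J
10.26 min × 60 → 615.6 s
P = E / t = 4.7808×10⁷ J / 615.6 s = 77660.8 W
77660.8 W ÷ (745.7 W/hp) = 104.145 hp

104.1 hp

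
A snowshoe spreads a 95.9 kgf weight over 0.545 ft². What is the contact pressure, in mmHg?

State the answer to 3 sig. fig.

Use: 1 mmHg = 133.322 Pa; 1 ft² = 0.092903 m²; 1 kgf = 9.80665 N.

95.9 kgf × 9.80665 → 940.458 N
0.545 ft² × 0.092903 → 0.0506321 m²
P = F / A = 940.458 N / 0.0506321 m² = 18574.3 Pa
18574.3 Pa ÷ (133.322 Pa/mmHg) = 139.319 mmHg

139 mmHg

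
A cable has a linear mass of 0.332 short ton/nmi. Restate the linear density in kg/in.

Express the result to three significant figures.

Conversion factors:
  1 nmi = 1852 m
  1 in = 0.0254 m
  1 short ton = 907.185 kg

0.332 short ton/nmi × 907.185 kg/short ton ÷ 1852 m/nmi = 0.162627 kg/m
0.162627 kg/m × 0.0254 m/in = 0.00413073 kg/in

0.00413 kg/in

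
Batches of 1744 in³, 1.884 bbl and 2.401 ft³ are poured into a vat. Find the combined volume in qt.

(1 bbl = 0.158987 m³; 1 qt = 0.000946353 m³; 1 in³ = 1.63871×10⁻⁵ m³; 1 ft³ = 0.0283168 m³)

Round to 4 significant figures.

418.6 qt

1744 in³ × 1.63871×10⁻⁵ = 0.0285791 m³
1.884 bbl × 0.158987 = 0.299532 m³
2.401 ft³ × 0.0283168 = 0.0679886 m³
Combined: 0.0285791 + 0.299532 + 0.0679886 = 0.3961 m³
In qt: 0.3961 / 0.000946353 = 418.554 qt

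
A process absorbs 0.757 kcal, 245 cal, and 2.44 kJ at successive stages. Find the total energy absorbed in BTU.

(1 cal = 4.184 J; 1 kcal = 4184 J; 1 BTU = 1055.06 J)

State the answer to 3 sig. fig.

0.757 kcal × 4184 = 3167.29 J
245 cal × 4.184 = 1025.08 J
2.44 kJ × 1000 = 2440 J
Combined: 3167.29 + 1025.08 + 2440 = 6632.37 J
In BTU: 6632.37 / 1055.06 = 6.28625 BTU

6.29 BTU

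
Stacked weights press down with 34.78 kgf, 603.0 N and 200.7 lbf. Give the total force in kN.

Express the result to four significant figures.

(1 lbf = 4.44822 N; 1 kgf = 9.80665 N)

34.78 kgf × 9.80665 = 341.075 N
603.0 N (already N)
200.7 lbf × 4.44822 = 892.758 N
Total: 341.075 + 603 + 892.758 = 1836.83 N
In kN: 1836.83 / 1000 = 1.83683 kN

1.837 kN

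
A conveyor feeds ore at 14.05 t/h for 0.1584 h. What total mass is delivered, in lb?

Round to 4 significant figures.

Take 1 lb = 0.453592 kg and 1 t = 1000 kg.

4906 lb

14.05 t/h → 3.90278 kg/s
0.1584 h → 570.24 s
m = ṁ × t = 3.90278 × 570.24 = 2225.52 kg
In lb: 2225.52 / 0.453592 = 4906.44 lb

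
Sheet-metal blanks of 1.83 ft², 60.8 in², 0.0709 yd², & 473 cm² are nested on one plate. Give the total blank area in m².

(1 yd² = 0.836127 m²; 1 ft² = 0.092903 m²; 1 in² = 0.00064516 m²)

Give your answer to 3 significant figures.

1.83 ft² × 0.092903 = 0.170012 m²
60.8 in² × 0.00064516 = 0.0392257 m²
0.0709 yd² × 0.836127 = 0.0592814 m²
473 cm² × 0.0001 = 0.0473 m²
Sum: 0.170012 + 0.0392257 + 0.0592814 + 0.0473 = 0.315819 m²

0.316 m²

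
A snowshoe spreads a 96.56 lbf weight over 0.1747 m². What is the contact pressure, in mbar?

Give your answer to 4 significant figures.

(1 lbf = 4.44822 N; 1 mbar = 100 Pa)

96.56 lbf × 4.44822 = 429.52 N
P = F / A = 429.52 N / 0.1747 m² = 2458.61 Pa
2458.61 Pa ÷ (100 Pa/mbar) = 24.5861 mbar

24.59 mbar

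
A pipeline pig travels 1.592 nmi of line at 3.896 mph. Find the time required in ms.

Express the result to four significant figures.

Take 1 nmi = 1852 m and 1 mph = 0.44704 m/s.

1.592 nmi × 1852 → 2948.38 m
3.896 mph × 0.44704 → 1.74167 m/s
t = d / v = 2948.38 m / 1.74167 m/s = 1692.85 s
1692.85 s ÷ (0.001 s/ms) = 1.69285×10⁶ ms

1.693×10⁶ ms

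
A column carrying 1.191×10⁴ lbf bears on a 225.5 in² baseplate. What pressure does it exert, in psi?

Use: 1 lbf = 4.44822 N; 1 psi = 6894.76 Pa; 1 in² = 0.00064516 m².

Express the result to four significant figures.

52.82 psi

1.191×10⁴ lbf × 4.44822 → 52978.3 N
225.5 in² × 0.00064516 → 0.145484 m²
P = F / A = 52978.3 N / 0.145484 m² = 364152 Pa
364152 Pa ÷ (6894.76 Pa/psi) = 52.8158 psi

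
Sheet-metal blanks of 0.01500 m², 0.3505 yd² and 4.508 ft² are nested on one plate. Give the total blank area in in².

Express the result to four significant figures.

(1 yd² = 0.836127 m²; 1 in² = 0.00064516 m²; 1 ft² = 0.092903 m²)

0.01500 m² (already m²)
0.3505 yd² × 0.836127 = 0.293063 m²
4.508 ft² × 0.092903 = 0.418807 m²
Total: 0.015 + 0.293063 + 0.418807 = 0.72687 m²
In in²: 0.72687 / 0.00064516 = 1126.65 in²

1127 in²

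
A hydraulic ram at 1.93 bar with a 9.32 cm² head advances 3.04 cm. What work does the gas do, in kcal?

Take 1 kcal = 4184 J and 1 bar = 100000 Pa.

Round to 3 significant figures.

1.93 bar → 193000 Pa
9.32 cm² → 9.32×10⁻⁴ m²
F = P × A = 193000 × 9.32×10⁻⁴ = 179.876 N
3.04 cm → 0.0304 m
W = F × d = 179.876 × 0.0304 = 5.46823 J
In kcal: 5.46823 / 4184 = 0.00130694 kcal

0.00131 kcal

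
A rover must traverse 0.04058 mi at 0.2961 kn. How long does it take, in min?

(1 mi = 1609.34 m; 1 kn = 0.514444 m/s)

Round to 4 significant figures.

7.145 min

0.04058 mi × 1609.34 = 65.307 m
0.2961 kn × 0.514444 = 0.152327 m/s
t = d / v = 65.307 m / 0.152327 m/s = 428.729 s
428.729 s ÷ (60 s/min) = 7.14548 min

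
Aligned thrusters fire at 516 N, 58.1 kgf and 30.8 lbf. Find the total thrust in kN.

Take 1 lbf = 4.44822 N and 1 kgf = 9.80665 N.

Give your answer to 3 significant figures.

1.22 kN

516 N (already N)
58.1 kgf × 9.80665 = 569.766 N
30.8 lbf × 4.44822 = 137.005 N
Total: 516 + 569.766 + 137.005 = 1222.77 N
In kN: 1222.77 / 1000 = 1.22277 kN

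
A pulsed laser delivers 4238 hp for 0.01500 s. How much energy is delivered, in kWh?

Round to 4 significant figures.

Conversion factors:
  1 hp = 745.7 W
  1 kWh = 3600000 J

4238 hp × 745.7 = 3.16028×10⁶ W
E = P × t = 3.16028×10⁶ W × 0.015 s = 47404.2 J
47404.2 J ÷ (3600000 J/kWh) = 0.0131678 kWh

0.01317 kWh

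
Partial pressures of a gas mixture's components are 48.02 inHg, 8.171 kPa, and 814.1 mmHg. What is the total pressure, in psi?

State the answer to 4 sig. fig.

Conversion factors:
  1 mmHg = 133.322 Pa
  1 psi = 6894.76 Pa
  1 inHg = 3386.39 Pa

40.51 psi

48.02 inHg × 3386.39 → 162614 Pa
8.171 kPa × 1000 → 8171 Pa
814.1 mmHg × 133.322 → 108537 Pa
Sum: 162614 + 8171 + 108537 = 279322 Pa
In psi: 279322 / 6894.76 = 40.5122 psi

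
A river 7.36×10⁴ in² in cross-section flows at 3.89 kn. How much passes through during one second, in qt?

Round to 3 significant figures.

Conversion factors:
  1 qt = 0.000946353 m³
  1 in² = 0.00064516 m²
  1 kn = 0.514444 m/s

1.00×10⁵ qt

3.89 kn × 0.514444 → 2.00119 m/s
7.36×10⁴ in² × 0.00064516 → 47.4838 m²
V = v × A × t = 2.00119 m/s × 47.4838 m² × 1 s = 95.0241 m³
95.0241 m³ ÷ (0.000946353 m³/qt) = 100411 qt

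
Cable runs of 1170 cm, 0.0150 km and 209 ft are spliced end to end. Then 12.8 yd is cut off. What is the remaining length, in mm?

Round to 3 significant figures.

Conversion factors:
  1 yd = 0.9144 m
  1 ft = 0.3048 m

7.87×10⁴ mm

1170 cm × 0.01 = 11.7 m
0.0150 km × 1000 = 15 m
209 ft × 0.3048 = 63.7032 m
12.8 yd × 0.9144 = 11.7043 m
Result: 11.7 + 15 + 63.7032 − 11.7043 = 78.6989 m
In mm: 78.6989 / 0.001 = 78698.9 mm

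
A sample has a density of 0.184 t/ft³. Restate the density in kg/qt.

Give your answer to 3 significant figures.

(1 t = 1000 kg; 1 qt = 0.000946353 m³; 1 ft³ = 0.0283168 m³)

6.15 kg/qt

0.184 t/ft³ × 1000 kg/t ÷ 0.0283168 m³/ft³ = 6497.91 kg/m³
6497.91 kg/m³ × 0.000946353 m³/qt = 6.14932 kg/qt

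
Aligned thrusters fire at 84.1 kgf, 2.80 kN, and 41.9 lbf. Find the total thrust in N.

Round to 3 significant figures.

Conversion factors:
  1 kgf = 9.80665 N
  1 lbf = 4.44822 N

3810 N

84.1 kgf × 9.80665 = 824.739 N
2.80 kN × 1000 = 2800 N
41.9 lbf × 4.44822 = 186.38 N
Combined: 824.739 + 2800 + 186.38 = 3811.12 N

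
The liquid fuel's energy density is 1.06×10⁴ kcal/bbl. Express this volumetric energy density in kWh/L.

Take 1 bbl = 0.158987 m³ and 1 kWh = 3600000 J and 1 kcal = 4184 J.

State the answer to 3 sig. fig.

1.06×10⁴ kcal/bbl × 4184 J/kcal ÷ 0.158987 m³/bbl = 2.78956×10⁸ J/m³
2.78956×10⁸ J/m³ ÷ 3600000 J/kWh × 0.001 m³/L = 0.0774878 kWh/L

0.0775 kWh/L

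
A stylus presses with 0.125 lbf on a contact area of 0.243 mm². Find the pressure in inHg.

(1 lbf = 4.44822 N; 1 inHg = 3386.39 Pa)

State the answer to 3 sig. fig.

676 inHg

0.125 lbf × 4.44822 = 0.556028 N
0.243 mm² × 10⁻⁶ = 2.43×10⁻⁷ m²
P = F / A = 0.556028 N / 2.43×10⁻⁷ m² = 2.28818×10⁶ Pa
2.28818×10⁶ Pa ÷ (3386.39 Pa/inHg) = 675.699 inHg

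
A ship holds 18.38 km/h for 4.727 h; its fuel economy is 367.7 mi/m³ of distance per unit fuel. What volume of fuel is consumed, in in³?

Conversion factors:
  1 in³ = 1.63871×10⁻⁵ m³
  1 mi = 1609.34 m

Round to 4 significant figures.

8960 in³

18.38 km/h → 5.10556 m/s
4.727 h → 17017.2 s
d = v × t = 5.10556 × 17017.2 = 86882.3 m
367.7 mi/m³ → 591754 m/m³
V = d / (distance per unit fuel) = 86882.3 / 591754 = 0.146822 m³
In in³: 0.146822 / 1.63871×10⁻⁵ = 8959.61 in³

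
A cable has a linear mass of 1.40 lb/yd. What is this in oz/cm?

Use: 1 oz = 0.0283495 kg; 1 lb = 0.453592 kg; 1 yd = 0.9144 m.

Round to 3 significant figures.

0.245 oz/cm

1.40 lb/yd × 0.453592 kg/lb ÷ 0.9144 m/yd = 0.694476 kg/m
0.694476 kg/m ÷ 0.0283495 kg/oz × 0.01 m/cm = 0.244969 oz/cm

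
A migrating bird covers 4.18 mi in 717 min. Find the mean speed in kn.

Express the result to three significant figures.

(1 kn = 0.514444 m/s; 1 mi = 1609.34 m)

0.304 kn

4.18 mi × 1609.34 → 6727.04 m
717 min × 60 → 43020 s
v = d / t = 6727.04 m / 43020 s = 0.15637 m/s
0.15637 m/s ÷ (0.514444 m/s/kn) = 0.303959 kn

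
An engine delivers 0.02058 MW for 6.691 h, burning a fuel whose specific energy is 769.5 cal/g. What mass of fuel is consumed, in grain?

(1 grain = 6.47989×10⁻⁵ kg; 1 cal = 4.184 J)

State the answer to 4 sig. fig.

2.376×10⁶ grain

0.02058 MW → 20580 W
6.691 h → 24087.6 s
E = P × t = 20580 × 24087.6 = 4.95723×10⁸ J
769.5 cal/g → 3.21959×10⁶ J/kg
m = E / e_s = 4.95723×10⁸ / 3.21959×10⁶ = 153.971 kg
In grain: 153.971 / 6.47989×10⁻⁵ = 2.37614×10⁶ grain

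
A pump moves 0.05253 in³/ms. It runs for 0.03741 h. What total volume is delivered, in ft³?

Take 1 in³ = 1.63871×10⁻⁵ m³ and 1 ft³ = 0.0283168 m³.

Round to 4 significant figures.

4.094 ft³

0.05253 in³/ms → 8.60814×10⁻⁴ m³/s
0.03741 h → 134.676 s
V = Q × t = 8.60814×10⁻⁴ × 134.676 = 0.115931 m³
In ft³: 0.115931 / 0.0283168 = 4.09407 ft³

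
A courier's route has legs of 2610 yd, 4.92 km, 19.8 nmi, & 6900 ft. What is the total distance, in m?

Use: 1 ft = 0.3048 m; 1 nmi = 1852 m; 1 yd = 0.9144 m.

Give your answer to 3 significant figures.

2610 yd × 0.9144 = 2386.58 m
4.92 km × 1000 = 4920 m
19.8 nmi × 1852 = 36669.6 m
6900 ft × 0.3048 = 2103.12 m
Combined: 2386.58 + 4920 + 36669.6 + 2103.12 = 46079.3 m

4.61×10⁴ m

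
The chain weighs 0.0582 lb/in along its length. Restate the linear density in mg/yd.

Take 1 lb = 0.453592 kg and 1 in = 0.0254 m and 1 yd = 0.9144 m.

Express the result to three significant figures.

9.50×10⁵ mg/yd

0.0582 lb/in × 0.453592 kg/lb ÷ 0.0254 m/in = 1.03933 kg/m
1.03933 kg/m ÷ 10⁻⁶ kg/mg × 0.9144 m/yd = 950363 mg/yd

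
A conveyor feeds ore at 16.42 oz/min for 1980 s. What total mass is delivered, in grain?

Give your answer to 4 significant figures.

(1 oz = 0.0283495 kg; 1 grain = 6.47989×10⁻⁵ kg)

2.371×10⁵ grain

16.42 oz/min → 0.00775831 kg/s
m = ṁ × t = 0.00775831 × 1980 = 15.3615 kg
In grain: 15.3615 / 6.47989×10⁻⁵ = 237064 grain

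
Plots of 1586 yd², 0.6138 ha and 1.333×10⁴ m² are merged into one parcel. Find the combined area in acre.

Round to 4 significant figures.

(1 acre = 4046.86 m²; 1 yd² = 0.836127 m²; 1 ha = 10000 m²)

5.138 acre

1586 yd² × 0.836127 = 1326.1 m²
0.6138 ha × 10000 = 6138 m²
1.333×10⁴ m² (already m²)
Total: 1326.1 + 6138 + 13330 = 20794.1 m²
In acre: 20794.1 / 4046.86 = 5.13833 acre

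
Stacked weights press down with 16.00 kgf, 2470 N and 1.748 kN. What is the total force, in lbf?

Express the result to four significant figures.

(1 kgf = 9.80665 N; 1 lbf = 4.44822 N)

16.00 kgf × 9.80665 = 156.906 N
2470 N (already N)
1.748 kN × 1000 = 1748 N
Sum: 156.906 + 2470 + 1748 = 4374.91 N
In lbf: 4374.91 / 4.44822 = 983.519 lbf

983.5 lbf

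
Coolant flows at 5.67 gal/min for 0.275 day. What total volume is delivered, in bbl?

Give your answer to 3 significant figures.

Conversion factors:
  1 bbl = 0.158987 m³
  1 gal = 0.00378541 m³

5.67 gal/min → 3.57721×10⁻⁴ m³/s
0.275 day → 23760 s
V = Q × t = 3.57721×10⁻⁴ × 23760 = 8.49945 m³
In bbl: 8.49945 / 0.158987 = 53.46 bbl

53.5 bbl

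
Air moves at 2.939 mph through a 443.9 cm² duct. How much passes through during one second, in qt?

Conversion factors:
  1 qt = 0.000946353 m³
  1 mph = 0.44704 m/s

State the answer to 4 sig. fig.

61.63 qt

2.939 mph × 0.44704 → 1.31385 m/s
443.9 cm² × 0.0001 → 0.04439 m²
V = v × A × t = 1.31385 m/s × 0.04439 m² × 1 s = 0.0583218 m³
0.0583218 m³ ÷ (0.000946353 m³/qt) = 61.628 qt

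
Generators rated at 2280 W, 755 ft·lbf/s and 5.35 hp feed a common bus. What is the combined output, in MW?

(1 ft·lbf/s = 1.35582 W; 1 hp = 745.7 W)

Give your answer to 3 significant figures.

0.00729 MW

2280 W (already W)
755 ft·lbf/s × 1.35582 → 1023.64 W
5.35 hp × 745.7 → 3989.5 W
Sum: 2280 + 1023.64 + 3989.5 = 7293.14 W
In MW: 7293.14 / 1000000 = 0.00729314 MW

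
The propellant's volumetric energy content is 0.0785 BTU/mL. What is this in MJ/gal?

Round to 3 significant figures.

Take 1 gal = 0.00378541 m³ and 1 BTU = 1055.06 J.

0.314 MJ/gal

0.0785 BTU/mL × 1055.06 J/BTU ÷ 10⁻⁶ m³/mL = 8.28222×10⁷ J/m³
8.28222×10⁷ J/m³ ÷ 1000000 J/MJ × 0.00378541 m³/gal = 0.313516 MJ/gal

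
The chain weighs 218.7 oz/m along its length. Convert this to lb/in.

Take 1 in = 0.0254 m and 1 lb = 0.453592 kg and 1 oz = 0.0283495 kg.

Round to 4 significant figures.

0.3472 lb/in

218.7 oz/m × 0.0283495 kg/oz = 6.20004 kg/m
6.20004 kg/m ÷ 0.453592 kg/lb × 0.0254 m/in = 0.347186 lb/in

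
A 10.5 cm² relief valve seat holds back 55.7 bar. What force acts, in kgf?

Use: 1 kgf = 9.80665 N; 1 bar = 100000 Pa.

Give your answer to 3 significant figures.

596 kgf

55.7 bar × 100000 = 5.57×10⁶ Pa
10.5 cm² × 0.0001 = 0.00105 m²
F = P × A = 5.57×10⁶ Pa × 0.00105 m² = 5848.5 N
5848.5 N ÷ (9.80665 N/kgf) = 596.381 kgf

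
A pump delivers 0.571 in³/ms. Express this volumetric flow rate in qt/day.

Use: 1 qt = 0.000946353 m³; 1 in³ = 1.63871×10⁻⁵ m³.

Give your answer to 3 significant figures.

0.571 in³/ms × 1.63871×10⁻⁵ m³/in³ ÷ 0.001 s/ms = 0.00935703 m³/s
0.00935703 m³/s ÷ 0.000946353 m³/qt × 86400 s/day = 854277 qt/day

8.54×10⁵ qt/day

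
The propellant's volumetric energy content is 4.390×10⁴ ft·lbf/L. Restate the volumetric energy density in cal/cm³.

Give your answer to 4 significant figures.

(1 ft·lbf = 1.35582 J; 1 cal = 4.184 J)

4.390×10⁴ ft·lbf/L × 1.35582 J/ft·lbf ÷ 0.001 m³/L = 5.95205×10⁷ J/m³
5.95205×10⁷ J/m³ ÷ 4.184 J/cal × 10⁻⁶ m³/cm³ = 14.2257 cal/cm³

14.23 cal/cm³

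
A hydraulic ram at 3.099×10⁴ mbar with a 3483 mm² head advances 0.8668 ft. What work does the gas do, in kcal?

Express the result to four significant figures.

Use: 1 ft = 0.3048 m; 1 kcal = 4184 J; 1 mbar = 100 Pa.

0.6816 kcal

3.099×10⁴ mbar → 3.099×10⁶ Pa
3483 mm² → 0.003483 m²
F = P × A = 3.099×10⁶ × 0.003483 = 10793.8 N
0.8668 ft → 0.264201 m
W = F × d = 10793.8 × 0.264201 = 2851.73 J
In kcal: 2851.73 / 4184 = 0.68158 kcal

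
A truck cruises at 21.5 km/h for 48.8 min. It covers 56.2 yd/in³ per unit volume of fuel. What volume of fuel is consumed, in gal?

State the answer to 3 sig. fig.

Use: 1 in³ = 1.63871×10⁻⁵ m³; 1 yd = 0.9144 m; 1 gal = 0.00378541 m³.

1.47 gal

21.5 km/h → 5.97222 m/s
48.8 min → 2928 s
d = v × t = 5.97222 × 2928 = 17486.7 m
56.2 yd/in³ → 3.13596×10⁶ m/m³
V = d / (distance per unit fuel) = 17486.7 / 3.13596×10⁶ = 0.00557619 m³
In gal: 0.00557619 / 0.00378541 = 1.47307 gal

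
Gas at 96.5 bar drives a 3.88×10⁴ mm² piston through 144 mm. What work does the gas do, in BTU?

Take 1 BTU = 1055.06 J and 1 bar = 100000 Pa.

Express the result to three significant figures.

51.1 BTU

96.5 bar → 9.65×10⁶ Pa
3.88×10⁴ mm² → 0.0388 m²
F = P × A = 9.65×10⁶ × 0.0388 = 374420 N
144 mm → 0.144 m
W = F × d = 374420 × 0.144 = 53916.5 J
In BTU: 53916.5 / 1055.06 = 51.1028 BTU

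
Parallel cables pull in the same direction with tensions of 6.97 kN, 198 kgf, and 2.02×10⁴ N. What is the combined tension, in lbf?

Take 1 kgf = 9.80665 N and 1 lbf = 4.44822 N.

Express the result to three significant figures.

6.97 kN × 1000 → 6970 N
198 kgf × 9.80665 → 1941.72 N
2.02×10⁴ N (already N)
Combined: 6970 + 1941.72 + 20200 = 29111.7 N
In lbf: 29111.7 / 4.44822 = 6544.57 lbf

6540 lbf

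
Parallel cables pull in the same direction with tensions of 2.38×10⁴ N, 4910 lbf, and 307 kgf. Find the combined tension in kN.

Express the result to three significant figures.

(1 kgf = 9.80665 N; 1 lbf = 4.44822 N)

48.7 kN

2.38×10⁴ N (already N)
4910 lbf × 4.44822 → 21840.8 N
307 kgf × 9.80665 → 3010.64 N
Combined: 23800 + 21840.8 + 3010.64 = 48651.4 N
In kN: 48651.4 / 1000 = 48.6514 kN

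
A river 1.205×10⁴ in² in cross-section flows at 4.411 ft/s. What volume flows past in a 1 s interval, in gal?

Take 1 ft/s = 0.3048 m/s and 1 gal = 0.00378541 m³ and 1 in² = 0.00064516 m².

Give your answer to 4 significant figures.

2761 gal

4.411 ft/s × 0.3048 → 1.34447 m/s
1.205×10⁴ in² × 0.00064516 → 7.77418 m²
V = v × A × t = 1.34447 m/s × 7.77418 m² × 1 s = 10.4522 m³
10.4522 m³ ÷ (0.00378541 m³/gal) = 2761.18 gal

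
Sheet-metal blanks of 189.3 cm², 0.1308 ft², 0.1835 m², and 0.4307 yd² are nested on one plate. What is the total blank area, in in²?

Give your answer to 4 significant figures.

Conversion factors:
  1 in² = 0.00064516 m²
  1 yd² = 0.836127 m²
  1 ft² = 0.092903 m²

890.8 in²

189.3 cm² × 0.0001 = 0.01893 m²
0.1308 ft² × 0.092903 = 0.0121517 m²
0.1835 m² (already m²)
0.4307 yd² × 0.836127 = 0.36012 m²
Combined: 0.01893 + 0.0121517 + 0.1835 + 0.36012 = 0.574702 m²
In in²: 0.574702 / 0.00064516 = 890.79 in²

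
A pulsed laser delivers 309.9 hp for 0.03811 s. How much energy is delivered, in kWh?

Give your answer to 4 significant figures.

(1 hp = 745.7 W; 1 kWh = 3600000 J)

0.002446 kWh

309.9 hp × 745.7 → 231092 W
E = P × t = 231092 W × 0.03811 s = 8806.92 J
8806.92 J ÷ (3600000 J/kWh) = 0.00244637 kWh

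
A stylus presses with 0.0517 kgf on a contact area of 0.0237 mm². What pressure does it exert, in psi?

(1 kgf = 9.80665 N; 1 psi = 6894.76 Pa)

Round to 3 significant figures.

0.0517 kgf × 9.80665 → 0.507004 N
0.0237 mm² × 10⁻⁶ → 2.37×10⁻⁸ m²
P = F / A = 0.507004 N / 2.37×10⁻⁸ m² = 2.13926×10⁷ Pa
2.13926×10⁷ Pa ÷ (6894.76 Pa/psi) = 3102.73 psi

3100 psi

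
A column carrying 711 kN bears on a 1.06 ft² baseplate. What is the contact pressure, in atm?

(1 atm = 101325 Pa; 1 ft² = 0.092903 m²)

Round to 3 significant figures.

71.3 atm

711 kN × 1000 = 711000 N
1.06 ft² × 0.092903 = 0.0984772 m²
P = F / A = 711000 N / 0.0984772 m² = 7.21995×10⁶ Pa
7.21995×10⁶ Pa ÷ (101325 Pa/atm) = 71.2554 atm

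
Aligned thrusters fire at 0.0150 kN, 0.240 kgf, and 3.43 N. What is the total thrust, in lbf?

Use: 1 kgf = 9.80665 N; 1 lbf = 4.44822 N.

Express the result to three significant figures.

4.67 lbf

0.0150 kN × 1000 = 15 N
0.240 kgf × 9.80665 = 2.3536 N
3.43 N (already N)
Sum: 15 + 2.3536 + 3.43 = 20.7836 N
In lbf: 20.7836 / 4.44822 = 4.67234 lbf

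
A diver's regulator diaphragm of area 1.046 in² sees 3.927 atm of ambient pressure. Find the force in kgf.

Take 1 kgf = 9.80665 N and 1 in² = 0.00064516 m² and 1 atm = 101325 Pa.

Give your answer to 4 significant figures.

27.38 kgf

3.927 atm × 101325 → 397903 Pa
1.046 in² × 0.00064516 → 6.74837×10⁻⁴ m²
F = P × A = 397903 Pa × 6.74837×10⁻⁴ m² = 268.52 N
268.52 N ÷ (9.80665 N/kgf) = 27.3814 kgf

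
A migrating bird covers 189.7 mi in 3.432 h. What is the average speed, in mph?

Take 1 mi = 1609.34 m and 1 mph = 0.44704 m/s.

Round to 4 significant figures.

55.27 mph

189.7 mi × 1609.34 → 305292 m
3.432 h × 3600 → 12355.2 s
v = d / t = 305292 m / 12355.2 s = 24.7096 m/s
24.7096 m/s ÷ (0.44704 m/s/mph) = 55.2738 mph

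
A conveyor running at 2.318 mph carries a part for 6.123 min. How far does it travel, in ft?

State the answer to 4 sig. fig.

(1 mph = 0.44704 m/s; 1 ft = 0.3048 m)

1249 ft

2.318 mph × 0.44704 → 1.03624 m/s
6.123 min × 60 → 367.38 s
d = v × t = 1.03624 m/s × 367.38 s = 380.694 m
380.694 m ÷ (0.3048 m/ft) = 1249 ft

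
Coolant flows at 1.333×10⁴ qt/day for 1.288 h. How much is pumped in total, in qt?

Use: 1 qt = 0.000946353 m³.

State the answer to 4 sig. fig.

715.4 qt

1.333×10⁴ qt/day → 1.46006×10⁻⁴ m³/s
1.288 h → 4636.8 s
V = Q × t = 1.46006×10⁻⁴ × 4636.8 = 0.677001 m³
In qt: 0.677001 / 0.000946353 = 715.379 qt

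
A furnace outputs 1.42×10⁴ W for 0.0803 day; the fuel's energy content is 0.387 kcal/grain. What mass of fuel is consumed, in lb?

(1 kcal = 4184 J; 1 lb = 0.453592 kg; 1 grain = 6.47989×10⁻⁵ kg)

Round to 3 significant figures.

8.69 lb

0.0803 day → 6937.92 s
E = P × t = 14200 × 6937.92 = 9.85185×10⁷ J
0.387 kcal/grain → 2.49882×10⁷ J/kg
m = E / e_s = 9.85185×10⁷ / 2.49882×10⁷ = 3.9426 kg
In lb: 3.9426 / 0.453592 = 8.69195 lb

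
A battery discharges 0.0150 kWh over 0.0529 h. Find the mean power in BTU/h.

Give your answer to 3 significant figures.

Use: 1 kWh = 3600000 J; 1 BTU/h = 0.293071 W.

968 BTU/h

0.0150 kWh × 3600000 = 54000 J
0.0529 h × 3600 = 190.44 s
P = E / t = 54000 J / 190.44 s = 283.554 W
283.554 W ÷ (0.293071 W/BTU/h) = 967.527 BTU/h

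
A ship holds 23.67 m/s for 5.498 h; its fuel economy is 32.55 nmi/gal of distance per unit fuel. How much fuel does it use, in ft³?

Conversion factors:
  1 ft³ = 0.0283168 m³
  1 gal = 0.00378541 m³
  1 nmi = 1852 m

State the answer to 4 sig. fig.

1.039 ft³

5.498 h → 19792.8 s
d = v × t = 23.67 × 19792.8 = 468496 m
32.55 nmi/gal → 1.5925×10⁷ m/m³
V = d / (distance per unit fuel) = 468496 / 1.5925×10⁷ = 0.0294189 m³
In ft³: 0.0294189 / 0.0283168 = 1.03892 ft³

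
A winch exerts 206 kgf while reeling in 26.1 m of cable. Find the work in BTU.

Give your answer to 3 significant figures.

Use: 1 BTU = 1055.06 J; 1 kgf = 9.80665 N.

206 kgf × 9.80665 = 2020.17 N
W = F × d = 2020.17 N × 26.1 m = 52726.4 J
52726.4 J ÷ (1055.06 J/BTU) = 49.9748 BTU

50.0 BTU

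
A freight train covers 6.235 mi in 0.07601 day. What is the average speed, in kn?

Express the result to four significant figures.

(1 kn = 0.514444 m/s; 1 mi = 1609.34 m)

6.235 mi × 1609.34 → 10034.2 m
0.07601 day × 86400 → 6567.26 s
v = d / t = 10034.2 m / 6567.26 s = 1.52791 m/s
1.52791 m/s ÷ (0.514444 m/s/kn) = 2.97002 kn

2.970 kn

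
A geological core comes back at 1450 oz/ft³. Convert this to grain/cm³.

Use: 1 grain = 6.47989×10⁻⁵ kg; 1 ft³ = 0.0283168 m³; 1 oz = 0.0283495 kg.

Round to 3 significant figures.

22.4 grain/cm³

1450 oz/ft³ × 0.0283495 kg/oz ÷ 0.0283168 m³/ft³ = 1451.67 kg/m³
1451.67 kg/m³ ÷ 6.47989×10⁻⁵ kg/grain × 10⁻⁶ m³/cm³ = 22.4027 grain/cm³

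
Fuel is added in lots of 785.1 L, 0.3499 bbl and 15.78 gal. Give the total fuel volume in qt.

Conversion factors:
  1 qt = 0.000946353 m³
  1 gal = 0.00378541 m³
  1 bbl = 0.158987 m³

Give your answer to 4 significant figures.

785.1 L × 0.001 = 0.7851 m³
0.3499 bbl × 0.158987 = 0.0556296 m³
15.78 gal × 0.00378541 = 0.0597338 m³
Combined: 0.7851 + 0.0556296 + 0.0597338 = 0.900463 m³
In qt: 0.900463 / 0.000946353 = 951.509 qt

951.5 qt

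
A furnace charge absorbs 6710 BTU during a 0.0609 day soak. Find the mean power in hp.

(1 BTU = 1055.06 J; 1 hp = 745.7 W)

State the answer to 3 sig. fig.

1.80 hp

6710 BTU × 1055.06 = 7.07945×10⁶ J
0.0609 day × 86400 = 5261.76 s
P = E / t = 7.07945×10⁶ J / 5261.76 s = 1345.45 W
1345.45 W ÷ (745.7 W/hp) = 1.80428 hp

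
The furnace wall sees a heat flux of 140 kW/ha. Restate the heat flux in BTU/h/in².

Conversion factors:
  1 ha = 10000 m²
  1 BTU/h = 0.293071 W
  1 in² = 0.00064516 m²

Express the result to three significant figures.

140 kW/ha × 1000 W/kW ÷ 10000 m²/ha = 14 W/m²
14 W/m² ÷ 0.293071 W/BTU/h × 0.00064516 m²/in² = 0.0308193 BTU/h/in²

0.0308 BTU/h/in²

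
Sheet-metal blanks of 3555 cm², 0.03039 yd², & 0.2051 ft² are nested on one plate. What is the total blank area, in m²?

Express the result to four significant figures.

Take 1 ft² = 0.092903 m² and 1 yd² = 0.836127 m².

3555 cm² × 0.0001 → 0.3555 m²
0.03039 yd² × 0.836127 → 0.0254099 m²
0.2051 ft² × 0.092903 → 0.0190544 m²
Combined: 0.3555 + 0.0254099 + 0.0190544 = 0.399964 m²

0.4000 m²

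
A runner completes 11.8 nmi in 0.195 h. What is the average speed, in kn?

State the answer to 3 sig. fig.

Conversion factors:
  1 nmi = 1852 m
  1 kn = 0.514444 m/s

11.8 nmi × 1852 = 21853.6 m
0.195 h × 3600 = 702 s
v = d / t = 21853.6 m / 702 s = 31.1305 m/s
31.1305 m/s ÷ (0.514444 m/s/kn) = 60.5129 kn

60.5 kn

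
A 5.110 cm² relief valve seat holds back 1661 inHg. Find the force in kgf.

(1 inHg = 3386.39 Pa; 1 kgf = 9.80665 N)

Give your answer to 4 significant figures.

293.1 kgf

1661 inHg × 3386.39 → 5.62479×10⁶ Pa
5.110 cm² × 0.0001 → 5.11×10⁻⁴ m²
F = P × A = 5.62479×10⁶ Pa × 5.11×10⁻⁴ m² = 2874.27 N
2874.27 N ÷ (9.80665 N/kgf) = 293.094 kgf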